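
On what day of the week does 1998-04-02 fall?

Doomsday rule: the anchor day for the 1900s is Wednesday. For year 98: 98÷12 = 8 r 2, and 2÷4 = 0, so 8+2+0 = 10.
Wednesday + 10 ≡ Saturday — that's 1998's doomsday.
In April the doomsday date is Apr 4.
Apr 2 is 2 days before Apr 4; 2 mod 7 = 2, so Saturday − 2 = Thursday.

Thursday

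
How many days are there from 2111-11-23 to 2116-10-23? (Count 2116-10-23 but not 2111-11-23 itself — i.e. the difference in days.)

1796

Nov 23, 2111 → Nov 23, 2112: 366 days (Feb 29, 2112 is in that span).
Nov 23, 2112 → Nov 23, 2113: 365 days.
Nov 23, 2113 → Nov 23, 2114: 365 days.
Nov 23, 2114 → Nov 23, 2115: 365 days.
Nov 23, 2115 → Dec 23, 2115: 30 days (November has 30).
Dec 23, 2115 → Jan 23, 2116: 31 days (December has 31).
Jan 23, 2116 → Feb 23, 2116: 31 days (January has 31).
Feb 23, 2116 → Mar 23, 2116: 29 days (February has 29).
Mar 23, 2116 → Apr 23, 2116: 31 days (March has 31).
Apr 23, 2116 → May 23, 2116: 30 days (April has 30).
May 23, 2116 → Jun 23, 2116: 31 days (May has 31).
Jun 23, 2116 → Jul 23, 2116: 30 days (June has 30).
Jul 23, 2116 → Aug 23, 2116: 31 days (July has 31).
Aug 23, 2116 → Sep 23, 2116: 31 days (August has 31).
Sep 23, 2116 → Oct 23, 2116: 30 days.
Total: 1796 days.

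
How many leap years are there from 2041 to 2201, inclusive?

38

Multiples of 4 in [2041,2201]: 40.
Of those, multiples of 100: 2 (not leap unless ÷400).
Multiples of 400: 0.
Leap years = 40 − 2 + 0 = 38.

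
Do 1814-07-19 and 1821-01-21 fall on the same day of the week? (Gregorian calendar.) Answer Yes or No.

From Jul 19, 1814 to Jan 21, 1821 is 2378 days.
2378 mod 7 = 5, so they are different weekdays.
(Jul 19, 1814 is a Tuesday; Jan 21, 1821 is a Sunday.)

No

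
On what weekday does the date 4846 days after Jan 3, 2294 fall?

Jan 3, 2294 is a Wednesday.
4846 mod 7 = 2, so 4846 days after a Wednesday is Wednesday + 2 = Friday.

Friday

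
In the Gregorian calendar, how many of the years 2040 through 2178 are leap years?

34

Multiples of 4 in [2040,2178]: 35.
Of those, multiples of 100: 1 (not leap unless ÷400).
Multiples of 400: 0.
Leap years = 35 − 1 + 0 = 34.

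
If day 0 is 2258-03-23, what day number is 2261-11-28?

1346

Mar 23, 2258 → Mar 23, 2259: 365 days.
Mar 23, 2259 → Mar 23, 2260: 366 days (Feb 29, 2260 is in that span).
Mar 23, 2260 → Mar 23, 2261: 365 days.
Mar 23, 2261 → Apr 23, 2261: 31 days (March has 31).
Apr 23, 2261 → May 23, 2261: 30 days (April has 30).
May 23, 2261 → Jun 23, 2261: 31 days (May has 31).
Jun 23, 2261 → Jul 23, 2261: 30 days (June has 30).
Jul 23, 2261 → Aug 23, 2261: 31 days (July has 31).
Aug 23, 2261 → Sep 23, 2261: 31 days (August has 31).
Sep 23, 2261 → Oct 23, 2261: 30 days (September has 30).
Oct 23, 2261 → Nov 23, 2261: 31 days (October has 31).
Nov 23, 2261 → Nov 28, 2261: 5 days.
Total: 1346 days.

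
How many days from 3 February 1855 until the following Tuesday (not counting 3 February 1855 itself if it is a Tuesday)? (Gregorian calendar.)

Feb 3, 1855 is a Saturday.
From Saturday to the next Tuesday is 3 days.

3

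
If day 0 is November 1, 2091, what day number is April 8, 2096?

Nov 1, 2091 → Nov 1, 2092: 366 days (Feb 29, 2092 is in that span).
Nov 1, 2092 → Nov 1, 2093: 365 days.
Nov 1, 2093 → Nov 1, 2094: 365 days.
Nov 1, 2094 → Nov 1, 2095: 365 days.
Nov 1, 2095 → Dec 1, 2095: 30 days (November has 30).
Dec 1, 2095 → Jan 1, 2096: 31 days (December has 31).
Jan 1, 2096 → Feb 1, 2096: 31 days (January has 31).
Feb 1, 2096 → Mar 1, 2096: 29 days (February has 29).
Mar 1, 2096 → Apr 1, 2096: 31 days (March has 31).
Apr 1, 2096 → Apr 8, 2096: 7 days.
Total: 1620 days.

1620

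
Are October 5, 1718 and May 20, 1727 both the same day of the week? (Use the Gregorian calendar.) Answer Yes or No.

From Oct 5, 1718 to May 20, 1727 is 3149 days.
3149 mod 7 = 6, so they are different weekdays.
(Oct 5, 1718 is a Wednesday; May 20, 1727 is a Tuesday.)

No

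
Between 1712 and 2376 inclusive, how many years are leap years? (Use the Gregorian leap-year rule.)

162

Multiples of 4 in [1712,2376]: 167.
Of those, multiples of 100: 6 (not leap unless ÷400).
Multiples of 400: 1.
Leap years = 167 − 6 + 1 = 162.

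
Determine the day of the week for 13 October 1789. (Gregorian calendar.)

Tuesday

Doomsday rule: the anchor day for the 1700s is Sunday. For year 89: 89÷12 = 7 r 5, and 5÷4 = 1, so 7+5+1 = 13.
Sunday + 13 ≡ Saturday — that's 1789's doomsday.
In October the doomsday date is Oct 10.
Oct 13 is 3 days after Oct 10; 3 mod 7 = 3, so Saturday + 3 = Tuesday.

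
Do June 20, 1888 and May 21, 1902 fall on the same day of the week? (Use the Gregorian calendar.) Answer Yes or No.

Yes

From Jun 20, 1888 to May 21, 1902 is 5082 days.
5082 mod 7 = 0, so they are the same weekday.
(Jun 20, 1888 is a Wednesday; May 21, 1902 is a Wednesday.)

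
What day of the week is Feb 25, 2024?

Sunday

Doomsday rule: the anchor day for the 2000s is Tuesday. For year 24: 24÷12 = 2 r 0, and 0÷4 = 0, so 2+0+0 = 2.
Tuesday + 2 ≡ Thursday — that's 2024's doomsday.
In February the doomsday date is Feb 29 (2024 is a leap year (divisible by 4)).
Feb 25 is 4 days before Feb 29; 4 mod 7 = 4, so Thursday − 4 = Sunday.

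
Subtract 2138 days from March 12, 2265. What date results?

May 5, 2259

−365 (one year) → Mar 12, 2264 (1773 left).
−366 (one year; includes Feb 29, 2264) → Mar 12, 2263 (1407 left).
−365 (one year) → Mar 12, 2262 (1042 left).
−365 (one year) → Mar 12, 2261 (677 left).
−365 (one year) → Mar 12, 2260 (312 left).
−12 → Feb 29, 2260 (end of Feb, 29 days; 300 left).
−29 → Jan 31, 2260 (end of Jan, 31 days; 271 left).
−31 → Dec 31, 2259 (end of Dec, 31 days; 240 left).
−31 → Nov 30, 2259 (end of Nov, 30 days; 209 left).
−30 → Oct 31, 2259 (end of Oct, 31 days; 179 left).
−31 → Sep 30, 2259 (end of Sep, 30 days; 148 left).
−30 → Aug 31, 2259 (end of Aug, 31 days; 118 left).
−31 → Jul 31, 2259 (end of Jul, 31 days; 87 left).
−31 → Jun 30, 2259 (end of Jun, 30 days; 56 left).
−30 → May 31, 2259 (end of May, 31 days; 26 left).
−26 → May 5, 2259.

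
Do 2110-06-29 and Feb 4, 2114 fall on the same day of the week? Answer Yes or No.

From Jun 29, 2110 to Feb 4, 2114 is 1316 days.
1316 mod 7 = 0, so they are the same weekday.
(Jun 29, 2110 is a Sunday; Feb 4, 2114 is a Sunday.)

Yes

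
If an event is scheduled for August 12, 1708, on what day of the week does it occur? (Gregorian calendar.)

Doomsday rule: the anchor day for the 1700s is Sunday. For year 08: 8÷12 = 0 r 8, and 8÷4 = 2, so 0+8+2 = 10.
Sunday + 10 ≡ Wednesday — that's 1708's doomsday.
In August the doomsday date is Aug 8.
Aug 12 is 4 days after Aug 8; 4 mod 7 = 4, so Wednesday + 4 = Sunday.

Sunday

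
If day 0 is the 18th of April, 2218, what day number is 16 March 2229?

3985

Apr 18, 2218 → Apr 18, 2219: 365 days.
Apr 18, 2219 → Apr 18, 2220: 366 days (Feb 29, 2220 is in that span).
Apr 18, 2220 → Apr 18, 2221: 365 days.
Apr 18, 2221 → Apr 18, 2222: 365 days.
Apr 18, 2222 → Apr 18, 2223: 365 days.
Apr 18, 2223 → Apr 18, 2224: 366 days (Feb 29, 2224 is in that span).
Apr 18, 2224 → Apr 18, 2225: 365 days.
Apr 18, 2225 → Apr 18, 2226: 365 days.
Apr 18, 2226 → Apr 18, 2227: 365 days.
Apr 18, 2227 → Apr 18, 2228: 366 days (Feb 29, 2228 is in that span).
Apr 18, 2228 → May 18, 2228: 30 days (April has 30).
May 18, 2228 → Jun 18, 2228: 31 days (May has 31).
Jun 18, 2228 → Jul 18, 2228: 30 days (June has 30).
Jul 18, 2228 → Aug 18, 2228: 31 days (July has 31).
Aug 18, 2228 → Sep 18, 2228: 31 days (August has 31).
Sep 18, 2228 → Oct 18, 2228: 30 days (September has 30).
Oct 18, 2228 → Nov 18, 2228: 31 days (October has 31).
Nov 18, 2228 → Dec 18, 2228: 30 days (November has 30).
Dec 18, 2228 → Jan 18, 2229: 31 days (December has 31).
Jan 18, 2229 → Feb 18, 2229: 31 days (January has 31).
Feb 18, 2229 → Mar 16, 2229: 26 days.
Total: 3985 days.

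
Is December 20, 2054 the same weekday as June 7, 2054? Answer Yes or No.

From Jun 7, 2054 to Dec 20, 2054 is 196 days.
196 mod 7 = 0, so they are the same weekday.
(Jun 7, 2054 is a Sunday; Dec 20, 2054 is a Sunday.)

Yes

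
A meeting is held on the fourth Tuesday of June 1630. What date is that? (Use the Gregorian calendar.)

June 25, 1630

June 1, 1630 is a Saturday.
The first Tuesday is therefore June 4 (3 days later).
The fourth Tuesday is 4 + 3×7 = June 25.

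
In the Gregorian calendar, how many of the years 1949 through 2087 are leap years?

Multiples of 4 in [1949,2087]: 34.
Of those, multiples of 100: 1 (not leap unless ÷400).
Multiples of 400: 1.
Leap years = 34 − 1 + 1 = 34.

34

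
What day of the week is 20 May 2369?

Doomsday rule: the anchor day for the 2300s is Wednesday. For year 69: 69÷12 = 5 r 9, and 9÷4 = 2, so 5+9+2 = 16.
Wednesday + 16 ≡ Friday — that's 2369's doomsday.
In May the doomsday date is May 9.
May 20 is 11 days after May 9; 11 mod 7 = 4, so Friday + 4 = Tuesday.

Tuesday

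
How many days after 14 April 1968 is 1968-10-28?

Apr 14, 1968 → May 14, 1968: 30 days (April has 30).
May 14, 1968 → Jun 14, 1968: 31 days (May has 31).
Jun 14, 1968 → Jul 14, 1968: 30 days (June has 30).
Jul 14, 1968 → Aug 14, 1968: 31 days (July has 31).
Aug 14, 1968 → Sep 14, 1968: 31 days (August has 31).
Sep 14, 1968 → Oct 14, 1968: 30 days (September has 30).
Oct 14, 1968 → Oct 28, 1968: 14 days.
Total: 197 days.

197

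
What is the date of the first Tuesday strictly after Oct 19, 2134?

October 26, 2134

Oct 19, 2134 is a Tuesday.
From Tuesday to the next Tuesday is 7 days.
Oct 19, 2134 + 7 = Oct 26, 2134.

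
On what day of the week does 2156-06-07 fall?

Doomsday rule: the anchor day for the 2100s is Sunday. For year 56: 56÷12 = 4 r 8, and 8÷4 = 2, so 4+8+2 = 14.
Sunday + 14 ≡ Sunday — that's 2156's doomsday.
In June the doomsday date is Jun 6.
Jun 7 is 1 day after Jun 6; 1 mod 7 = 1, so Sunday + 1 = Monday.

Monday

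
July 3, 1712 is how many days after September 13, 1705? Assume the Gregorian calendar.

Sep 13, 1705 → Sep 13, 1706: 365 days.
Sep 13, 1706 → Sep 13, 1707: 365 days.
Sep 13, 1707 → Sep 13, 1708: 366 days (Feb 29, 1708 is in that span).
Sep 13, 1708 → Sep 13, 1709: 365 days.
Sep 13, 1709 → Sep 13, 1710: 365 days.
Sep 13, 1710 → Sep 13, 1711: 365 days.
Sep 13, 1711 → Oct 13, 1711: 30 days (September has 30).
Oct 13, 1711 → Nov 13, 1711: 31 days (October has 31).
Nov 13, 1711 → Dec 13, 1711: 30 days (November has 30).
Dec 13, 1711 → Jan 13, 1712: 31 days (December has 31).
Jan 13, 1712 → Feb 13, 1712: 31 days (January has 31).
Feb 13, 1712 → Mar 13, 1712: 29 days (February has 29).
Mar 13, 1712 → Apr 13, 1712: 31 days (March has 31).
Apr 13, 1712 → May 13, 1712: 30 days (April has 30).
May 13, 1712 → Jun 13, 1712: 31 days (May has 31).
Jun 13, 1712 → Jul 3, 1712: 20 days.
Total: 2485 days.

2485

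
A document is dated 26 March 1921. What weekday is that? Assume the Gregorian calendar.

Saturday

January 1, 1921 is a Saturday.
Jan 1, 1921 → Feb 1, 1921: 31 days (January has 31).
Feb 1, 1921 → Mar 1, 1921: 28 days (February has 28).
Mar 1, 1921 → Mar 26, 1921: 25 days.
Total: 84 days.
84 mod 7 = 0, so Saturday + 0 = Saturday.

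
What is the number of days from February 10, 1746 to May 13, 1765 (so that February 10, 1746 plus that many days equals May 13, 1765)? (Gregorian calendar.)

Feb 10, 1746 → Feb 10, 1747: 365 days.
Feb 10, 1747 → Feb 10, 1748: 365 days.
Feb 10, 1748 → Feb 10, 1749: 366 days (Feb 29, 1748 is in that span).
Feb 10, 1749 → Feb 10, 1750: 365 days.
Feb 10, 1750 → Feb 10, 1751: 365 days.
Feb 10, 1751 → Feb 10, 1752: 365 days.
Feb 10, 1752 → Feb 10, 1753: 366 days (Feb 29, 1752 is in that span).
Feb 10, 1753 → Feb 10, 1754: 365 days.
Feb 10, 1754 → Feb 10, 1755: 365 days.
Feb 10, 1755 → Feb 10, 1756: 365 days.
Feb 10, 1756 → Feb 10, 1757: 366 days (Feb 29, 1756 is in that span).
Feb 10, 1757 → Feb 10, 1758: 365 days.
Feb 10, 1758 → Feb 10, 1759: 365 days.
Feb 10, 1759 → Feb 10, 1760: 365 days.
Feb 10, 1760 → Feb 10, 1761: 366 days (Feb 29, 1760 is in that span).
Feb 10, 1761 → Feb 10, 1762: 365 days.
Feb 10, 1762 → Feb 10, 1763: 365 days.
Feb 10, 1763 → Feb 10, 1764: 365 days.
Feb 10, 1764 → Feb 10, 1765: 366 days (Feb 29, 1764 is in that span).
Feb 10, 1765 → Mar 10, 1765: 28 days (February has 28).
Mar 10, 1765 → Apr 10, 1765: 31 days (March has 31).
Apr 10, 1765 → May 10, 1765: 30 days (April has 30).
May 10, 1765 → May 13, 1765: 3 days.
Total: 7032 days.

7032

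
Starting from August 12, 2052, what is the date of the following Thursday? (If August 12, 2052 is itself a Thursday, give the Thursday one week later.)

Aug 12, 2052 is a Monday.
From Monday to the next Thursday is 3 days.
Aug 12, 2052 + 3 = Aug 15, 2052.

August 15, 2052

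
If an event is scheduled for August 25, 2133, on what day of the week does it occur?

Tuesday

Doomsday rule: the anchor day for the 2100s is Sunday. For year 33: 33÷12 = 2 r 9, and 9÷4 = 2, so 2+9+2 = 13.
Sunday + 13 ≡ Saturday — that's 2133's doomsday.
In August the doomsday date is Aug 8.
Aug 25 is 17 days after Aug 8; 17 mod 7 = 3, so Saturday + 3 = Tuesday.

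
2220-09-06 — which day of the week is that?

Doomsday rule: the anchor day for the 2200s is Friday. For year 20: 20÷12 = 1 r 8, and 8÷4 = 2, so 1+8+2 = 11.
Friday + 11 ≡ Tuesday — that's 2220's doomsday.
In September the doomsday date is Sep 5.
Sep 6 is 1 day after Sep 5; 1 mod 7 = 1, so Tuesday + 1 = Wednesday.

Wednesday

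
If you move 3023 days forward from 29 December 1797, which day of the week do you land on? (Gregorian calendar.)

First find the weekday of Dec 29, 1797. Doomsday rule: the anchor day for the 1700s is Sunday. For year 97: 97÷12 = 8 r 1, and 1÷4 = 0, so 8+1+0 = 9.
Sunday + 9 ≡ Tuesday — that's 1797's doomsday.
In December the doomsday date is Dec 12.
Dec 29 is 17 days after Dec 12; 17 mod 7 = 3, so Tuesday + 3 = Friday.
3023 mod 7 = 6, so 3023 days after a Friday is Friday + 6 = Thursday.

Thursday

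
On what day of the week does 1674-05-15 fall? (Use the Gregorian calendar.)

Doomsday rule: the anchor day for the 1600s is Tuesday. For year 74: 74÷12 = 6 r 2, and 2÷4 = 0, so 6+2+0 = 8.
Tuesday + 8 ≡ Wednesday — that's 1674's doomsday.
In May the doomsday date is May 9.
May 15 is 6 days after May 9; 6 mod 7 = 6, so Wednesday + 6 = Tuesday.

Tuesday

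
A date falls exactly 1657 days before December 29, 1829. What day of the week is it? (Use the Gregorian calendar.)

Thursday

First find the weekday of Dec 29, 1829. Doomsday rule: the anchor day for the 1800s is Friday. For year 29: 29÷12 = 2 r 5, and 5÷4 = 1, so 2+5+1 = 8.
Friday + 8 ≡ Saturday — that's 1829's doomsday.
In December the doomsday date is Dec 12.
Dec 29 is 17 days after Dec 12; 17 mod 7 = 3, so Saturday + 3 = Tuesday.
1657 mod 7 = 5, so 1657 days before a Tuesday is Tuesday − 5 = Thursday.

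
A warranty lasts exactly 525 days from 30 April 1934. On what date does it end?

+365 (one year) → Apr 30, 1935 (160 left).
Apr has 30 days: +1 → May 1, 1935 (159 left).
May has 31 days: +31 → Jun 1, 1935 (128 left).
Jun has 30 days: +30 → Jul 1, 1935 (98 left).
Jul has 31 days: +31 → Aug 1, 1935 (67 left).
Aug has 31 days: +31 → Sep 1, 1935 (36 left).
Sep has 30 days: +30 → Oct 1, 1935 (6 left).
+6 → Oct 7, 1935.

October 7, 1935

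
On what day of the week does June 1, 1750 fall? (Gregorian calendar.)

Monday

Doomsday rule: the anchor day for the 1700s is Sunday. For year 50: 50÷12 = 4 r 2, and 2÷4 = 0, so 4+2+0 = 6.
Sunday + 6 ≡ Saturday — that's 1750's doomsday.
In June the doomsday date is Jun 6.
Jun 1 is 5 days before Jun 6; 5 mod 7 = 5, so Saturday − 5 = Monday.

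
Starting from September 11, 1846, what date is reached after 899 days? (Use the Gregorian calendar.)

February 26, 1849

+365 (one year) → Sep 11, 1847 (534 left).
+366 (one year; includes Feb 29, 1848) → Sep 11, 1848 (168 left).
Sep has 30 days: +20 → Oct 1, 1848 (148 left).
Oct has 31 days: +31 → Nov 1, 1848 (117 left).
Nov has 30 days: +30 → Dec 1, 1848 (87 left).
Dec has 31 days: +31 → Jan 1, 1849 (56 left).
Jan has 31 days: +31 → Feb 1, 1849 (25 left).
+25 → Feb 26, 1849.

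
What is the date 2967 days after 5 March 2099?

+365 (one year) → Mar 5, 2100 (2602 left).
+365 (one year) → Mar 5, 2101 (2237 left).
+365 (one year) → Mar 5, 2102 (1872 left).
+365 (one year) → Mar 5, 2103 (1507 left).
+366 (one year; includes Feb 29, 2104) → Mar 5, 2104 (1141 left).
+365 (one year) → Mar 5, 2105 (776 left).
+365 (one year) → Mar 5, 2106 (411 left).
+365 (one year) → Mar 5, 2107 (46 left).
Mar has 31 days: +27 → Apr 1, 2107 (19 left).
+19 → Apr 20, 2107.

April 20, 2107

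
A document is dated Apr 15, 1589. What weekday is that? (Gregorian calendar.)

Doomsday rule: the anchor day for the 1500s is Wednesday. For year 89: 89÷12 = 7 r 5, and 5÷4 = 1, so 7+5+1 = 13.
Wednesday + 13 ≡ Tuesday — that's 1589's doomsday.
In April the doomsday date is Apr 4.
Apr 15 is 11 days after Apr 4; 11 mod 7 = 4, so Tuesday + 4 = Saturday.

Saturday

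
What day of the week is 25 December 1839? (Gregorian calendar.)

Doomsday rule: the anchor day for the 1800s is Friday. For year 39: 39÷12 = 3 r 3, and 3÷4 = 0, so 3+3+0 = 6.
Friday + 6 ≡ Thursday — that's 1839's doomsday.
In December the doomsday date is Dec 12.
Dec 25 is 13 days after Dec 12; 13 mod 7 = 6, so Thursday + 6 = Wednesday.

Wednesday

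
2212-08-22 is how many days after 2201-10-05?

Oct 5, 2201 → Oct 5, 2202: 365 days.
Oct 5, 2202 → Oct 5, 2203: 365 days.
Oct 5, 2203 → Oct 5, 2204: 366 days (Feb 29, 2204 is in that span).
Oct 5, 2204 → Oct 5, 2205: 365 days.
Oct 5, 2205 → Oct 5, 2206: 365 days.
Oct 5, 2206 → Oct 5, 2207: 365 days.
Oct 5, 2207 → Oct 5, 2208: 366 days (Feb 29, 2208 is in that span).
Oct 5, 2208 → Oct 5, 2209: 365 days.
Oct 5, 2209 → Oct 5, 2210: 365 days.
Oct 5, 2210 → Oct 5, 2211: 365 days.
Oct 5, 2211 → Nov 5, 2211: 31 days (October has 31).
Nov 5, 2211 → Dec 5, 2211: 30 days (November has 30).
Dec 5, 2211 → Jan 5, 2212: 31 days (December has 31).
Jan 5, 2212 → Feb 5, 2212: 31 days (January has 31).
Feb 5, 2212 → Mar 5, 2212: 29 days (February has 29).
Mar 5, 2212 → Apr 5, 2212: 31 days (March has 31).
Apr 5, 2212 → May 5, 2212: 30 days (April has 30).
May 5, 2212 → Jun 5, 2212: 31 days (May has 31).
Jun 5, 2212 → Jul 5, 2212: 30 days (June has 30).
Jul 5, 2212 → Aug 5, 2212: 31 days (July has 31).
Aug 5, 2212 → Aug 22, 2212: 17 days.
Total: 3974 days.

3974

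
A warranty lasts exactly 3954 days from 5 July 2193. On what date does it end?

May 3, 2204

+365 (one year) → Jul 5, 2194 (3589 left).
+365 (one year) → Jul 5, 2195 (3224 left).
+366 (one year; includes Feb 29, 2196) → Jul 5, 2196 (2858 left).
+365 (one year) → Jul 5, 2197 (2493 left).
+365 (one year) → Jul 5, 2198 (2128 left).
+365 (one year) → Jul 5, 2199 (1763 left).
+365 (one year) → Jul 5, 2200 (1398 left).
+365 (one year) → Jul 5, 2201 (1033 left).
+365 (one year) → Jul 5, 2202 (668 left).
+365 (one year) → Jul 5, 2203 (303 left).
Jul has 31 days: +27 → Aug 1, 2203 (276 left).
Aug has 31 days: +31 → Sep 1, 2203 (245 left).
Sep has 30 days: +30 → Oct 1, 2203 (215 left).
Oct has 31 days: +31 → Nov 1, 2203 (184 left).
Nov has 30 days: +30 → Dec 1, 2203 (154 left).
Dec has 31 days: +31 → Jan 1, 2204 (123 left).
Jan has 31 days: +31 → Feb 1, 2204 (92 left).
Feb has 29 days: +29 → Mar 1, 2204 (63 left).
Mar has 31 days: +31 → Apr 1, 2204 (32 left).
Apr has 30 days: +30 → May 1, 2204 (2 left).
+2 → May 3, 2204.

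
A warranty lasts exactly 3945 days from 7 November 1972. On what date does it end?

+365 (one year) → Nov 7, 1973 (3580 left).
+365 (one year) → Nov 7, 1974 (3215 left).
+365 (one year) → Nov 7, 1975 (2850 left).
+366 (one year; includes Feb 29, 1976) → Nov 7, 1976 (2484 left).
+365 (one year) → Nov 7, 1977 (2119 left).
+365 (one year) → Nov 7, 1978 (1754 left).
+365 (one year) → Nov 7, 1979 (1389 left).
+366 (one year; includes Feb 29, 1980) → Nov 7, 1980 (1023 left).
+365 (one year) → Nov 7, 1981 (658 left).
+365 (one year) → Nov 7, 1982 (293 left).
Nov has 30 days: +24 → Dec 1, 1982 (269 left).
Dec has 31 days: +31 → Jan 1, 1983 (238 left).
Jan has 31 days: +31 → Feb 1, 1983 (207 left).
Feb has 28 days: +28 → Mar 1, 1983 (179 left).
Mar has 31 days: +31 → Apr 1, 1983 (148 left).
Apr has 30 days: +30 → May 1, 1983 (118 left).
May has 31 days: +31 → Jun 1, 1983 (87 left).
Jun has 30 days: +30 → Jul 1, 1983 (57 left).
Jul has 31 days: +31 → Aug 1, 1983 (26 left).
+26 → Aug 27, 1983.

August 27, 1983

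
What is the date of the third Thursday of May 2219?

May 20, 2219

May 1, 2219 is a Saturday.
The first Thursday is therefore May 6 (5 days later).
The third Thursday is 6 + 2×7 = May 20.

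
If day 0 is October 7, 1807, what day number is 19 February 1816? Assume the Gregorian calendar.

Oct 7, 1807 → Oct 7, 1808: 366 days (Feb 29, 1808 is in that span).
Oct 7, 1808 → Oct 7, 1809: 365 days.
Oct 7, 1809 → Oct 7, 1810: 365 days.
Oct 7, 1810 → Oct 7, 1811: 365 days.
Oct 7, 1811 → Oct 7, 1812: 366 days (Feb 29, 1812 is in that span).
Oct 7, 1812 → Oct 7, 1813: 365 days.
Oct 7, 1813 → Oct 7, 1814: 365 days.
Oct 7, 1814 → Oct 7, 1815: 365 days.
Oct 7, 1815 → Nov 7, 1815: 31 days (October has 31).
Nov 7, 1815 → Dec 7, 1815: 30 days (November has 30).
Dec 7, 1815 → Jan 7, 1816: 31 days (December has 31).
Jan 7, 1816 → Feb 7, 1816: 31 days (January has 31).
Feb 7, 1816 → Feb 19, 1816: 12 days.
Total: 3057 days.

3057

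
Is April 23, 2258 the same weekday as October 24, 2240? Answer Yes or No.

From Oct 24, 2240 to Apr 23, 2258 is 6390 days.
6390 mod 7 = 6, so they are different weekdays.
(Oct 24, 2240 is a Saturday; Apr 23, 2258 is a Friday.)

No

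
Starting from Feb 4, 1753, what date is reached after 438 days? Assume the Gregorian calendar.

+365 (one year) → Feb 4, 1754 (73 left).
Feb has 28 days: +25 → Mar 1, 1754 (48 left).
Mar has 31 days: +31 → Apr 1, 1754 (17 left).
+17 → Apr 18, 1754.

April 18, 1754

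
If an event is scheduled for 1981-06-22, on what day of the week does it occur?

Doomsday rule: the anchor day for the 1900s is Wednesday. For year 81: 81÷12 = 6 r 9, and 9÷4 = 2, so 6+9+2 = 17.
Wednesday + 17 ≡ Saturday — that's 1981's doomsday.
In June the doomsday date is Jun 6.
Jun 22 is 16 days after Jun 6; 16 mod 7 = 2, so Saturday + 2 = Monday.

Monday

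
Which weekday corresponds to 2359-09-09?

Doomsday rule: the anchor day for the 2300s is Wednesday. For year 59: 59÷12 = 4 r 11, and 11÷4 = 2, so 4+11+2 = 17.
Wednesday + 17 ≡ Saturday — that's 2359's doomsday.
In September the doomsday date is Sep 5.
Sep 9 is 4 days after Sep 5; 4 mod 7 = 4, so Saturday + 4 = Wednesday.

Wednesday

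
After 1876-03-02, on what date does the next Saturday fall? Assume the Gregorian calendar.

Mar 2, 1876 is a Thursday.
From Thursday to the next Saturday is 2 days.
Mar 2, 1876 + 2 = Mar 4, 1876.

March 4, 1876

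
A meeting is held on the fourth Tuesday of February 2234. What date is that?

February 1, 2234 is a Saturday.
The first Tuesday is therefore February 4 (3 days later).
The fourth Tuesday is 4 + 3×7 = February 25.

February 25, 2234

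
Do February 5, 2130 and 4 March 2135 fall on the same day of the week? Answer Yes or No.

No

From Feb 5, 2130 to Mar 4, 2135 is 1853 days.
1853 mod 7 = 5, so they are different weekdays.
(Feb 5, 2130 is a Sunday; Mar 4, 2135 is a Friday.)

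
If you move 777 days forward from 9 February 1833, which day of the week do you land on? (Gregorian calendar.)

First find the weekday of Feb 9, 1833. Doomsday rule: the anchor day for the 1800s is Friday. For year 33: 33÷12 = 2 r 9, and 9÷4 = 2, so 2+9+2 = 13.
Friday + 13 ≡ Thursday — that's 1833's doomsday.
In February the doomsday date is Feb 28 (1833 is not a leap year).
Feb 9 is 19 days before Feb 28; 19 mod 7 = 5, so Thursday − 5 = Saturday.
777 mod 7 = 0, so 777 days after a Saturday is Saturday + 0 = Saturday.

Saturday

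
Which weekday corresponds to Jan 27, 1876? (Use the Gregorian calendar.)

Doomsday rule: the anchor day for the 1800s is Friday. For year 76: 76÷12 = 6 r 4, and 4÷4 = 1, so 6+4+1 = 11.
Friday + 11 ≡ Tuesday — that's 1876's doomsday.
In January the doomsday date is Jan 4 (1876 is a leap year (divisible by 4)).
Jan 27 is 23 days after Jan 4; 23 mod 7 = 2, so Tuesday + 2 = Thursday.

Thursday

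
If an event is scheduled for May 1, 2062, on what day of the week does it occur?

Monday

January 1, 2062 is a Sunday.
Jan 1, 2062 → Feb 1, 2062: 31 days (January has 31).
Feb 1, 2062 → Mar 1, 2062: 28 days (February has 28).
Mar 1, 2062 → Apr 1, 2062: 31 days (March has 31).
Apr 1, 2062 → May 1, 2062: 30 days.
Total: 120 days.
120 mod 7 = 1, so Sunday + 1 = Monday.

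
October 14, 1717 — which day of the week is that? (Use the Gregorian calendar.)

Doomsday rule: the anchor day for the 1700s is Sunday. For year 17: 17÷12 = 1 r 5, and 5÷4 = 1, so 1+5+1 = 7.
Sunday + 7 ≡ Sunday — that's 1717's doomsday.
In October the doomsday date is Oct 10.
Oct 14 is 4 days after Oct 10; 4 mod 7 = 4, so Sunday + 4 = Thursday.

Thursday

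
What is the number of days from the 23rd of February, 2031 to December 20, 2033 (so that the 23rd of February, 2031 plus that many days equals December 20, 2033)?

1031

Feb 23, 2031 → Feb 23, 2032: 365 days.
Feb 23, 2032 → Feb 23, 2033: 366 days (Feb 29, 2032 is in that span).
Feb 23, 2033 → Mar 23, 2033: 28 days (February has 28).
Mar 23, 2033 → Apr 23, 2033: 31 days (March has 31).
Apr 23, 2033 → May 23, 2033: 30 days (April has 30).
May 23, 2033 → Jun 23, 2033: 31 days (May has 31).
Jun 23, 2033 → Jul 23, 2033: 30 days (June has 30).
Jul 23, 2033 → Aug 23, 2033: 31 days (July has 31).
Aug 23, 2033 → Sep 23, 2033: 31 days (August has 31).
Sep 23, 2033 → Oct 23, 2033: 30 days (September has 30).
Oct 23, 2033 → Nov 23, 2033: 31 days (October has 31).
Nov 23, 2033 → Dec 20, 2033: 27 days.
Total: 1031 days.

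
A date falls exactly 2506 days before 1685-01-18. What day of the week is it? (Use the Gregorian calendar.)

Jan 18, 1685 is a Thursday.
2506 mod 7 = 0, so 2506 days before a Thursday is Thursday − 0 = Thursday.

Thursday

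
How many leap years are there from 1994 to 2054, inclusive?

15

Multiples of 4 in [1994,2054]: 15.
Of those, multiples of 100: 1 (not leap unless ÷400).
Multiples of 400: 1.
Leap years = 15 − 1 + 1 = 15.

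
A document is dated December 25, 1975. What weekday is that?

Thursday

January 1, 1975 is a Wednesday.
Jan 1, 1975 → Feb 1, 1975: 31 days (January has 31).
Feb 1, 1975 → Mar 1, 1975: 28 days (February has 28).
Mar 1, 1975 → Apr 1, 1975: 31 days (March has 31).
Apr 1, 1975 → May 1, 1975: 30 days (April has 30).
May 1, 1975 → Jun 1, 1975: 31 days (May has 31).
Jun 1, 1975 → Jul 1, 1975: 30 days (June has 30).
Jul 1, 1975 → Aug 1, 1975: 31 days (July has 31).
Aug 1, 1975 → Sep 1, 1975: 31 days (August has 31).
Sep 1, 1975 → Oct 1, 1975: 30 days (September has 30).
Oct 1, 1975 → Nov 1, 1975: 31 days (October has 31).
Nov 1, 1975 → Dec 1, 1975: 30 days (November has 30).
Dec 1, 1975 → Dec 25, 1975: 24 days.
Total: 358 days.
358 mod 7 = 1, so Wednesday + 1 = Thursday.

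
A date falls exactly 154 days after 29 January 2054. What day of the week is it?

Jan 29, 2054 is a Thursday.
154 mod 7 = 0, so 154 days after a Thursday is Thursday + 0 = Thursday.

Thursday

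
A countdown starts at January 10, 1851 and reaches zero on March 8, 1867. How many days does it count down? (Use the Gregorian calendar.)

5901

Jan 10, 1851 → Jan 10, 1852: 365 days.
Jan 10, 1852 → Jan 10, 1853: 366 days (Feb 29, 1852 is in that span).
Jan 10, 1853 → Jan 10, 1854: 365 days.
Jan 10, 1854 → Jan 10, 1855: 365 days.
Jan 10, 1855 → Jan 10, 1856: 365 days.
Jan 10, 1856 → Jan 10, 1857: 366 days (Feb 29, 1856 is in that span).
Jan 10, 1857 → Jan 10, 1858: 365 days.
Jan 10, 1858 → Jan 10, 1859: 365 days.
Jan 10, 1859 → Jan 10, 1860: 365 days.
Jan 10, 1860 → Jan 10, 1861: 366 days (Feb 29, 1860 is in that span).
Jan 10, 1861 → Jan 10, 1862: 365 days.
Jan 10, 1862 → Jan 10, 1863: 365 days.
Jan 10, 1863 → Jan 10, 1864: 365 days.
Jan 10, 1864 → Jan 10, 1865: 366 days (Feb 29, 1864 is in that span).
Jan 10, 1865 → Jan 10, 1866: 365 days.
Jan 10, 1866 → Jan 10, 1867: 365 days.
Jan 10, 1867 → Feb 10, 1867: 31 days (January has 31).
Feb 10, 1867 → Mar 8, 1867: 26 days.
Total: 5901 days.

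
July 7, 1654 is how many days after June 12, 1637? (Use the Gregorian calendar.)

Jun 12, 1637 → Jun 12, 1638: 365 days.
Jun 12, 1638 → Jun 12, 1639: 365 days.
Jun 12, 1639 → Jun 12, 1640: 366 days (Feb 29, 1640 is in that span).
Jun 12, 1640 → Jun 12, 1641: 365 days.
Jun 12, 1641 → Jun 12, 1642: 365 days.
Jun 12, 1642 → Jun 12, 1643: 365 days.
Jun 12, 1643 → Jun 12, 1644: 366 days (Feb 29, 1644 is in that span).
Jun 12, 1644 → Jun 12, 1645: 365 days.
Jun 12, 1645 → Jun 12, 1646: 365 days.
Jun 12, 1646 → Jun 12, 1647: 365 days.
Jun 12, 1647 → Jun 12, 1648: 366 days (Feb 29, 1648 is in that span).
Jun 12, 1648 → Jun 12, 1649: 365 days.
Jun 12, 1649 → Jun 12, 1650: 365 days.
Jun 12, 1650 → Jun 12, 1651: 365 days.
Jun 12, 1651 → Jun 12, 1652: 366 days (Feb 29, 1652 is in that span).
Jun 12, 1652 → Jun 12, 1653: 365 days.
Jun 12, 1653 → Jul 12, 1653: 30 days (June has 30).
Jul 12, 1653 → Aug 12, 1653: 31 days (July has 31).
Aug 12, 1653 → Sep 12, 1653: 31 days (August has 31).
Sep 12, 1653 → Oct 12, 1653: 30 days (September has 30).
Oct 12, 1653 → Nov 12, 1653: 31 days (October has 31).
Nov 12, 1653 → Dec 12, 1653: 30 days (November has 30).
Dec 12, 1653 → Jan 12, 1654: 31 days (December has 31).
Jan 12, 1654 → Feb 12, 1654: 31 days (January has 31).
Feb 12, 1654 → Mar 12, 1654: 28 days (February has 28).
Mar 12, 1654 → Apr 12, 1654: 31 days (March has 31).
Apr 12, 1654 → May 12, 1654: 30 days (April has 30).
May 12, 1654 → Jun 12, 1654: 31 days (May has 31).
Jun 12, 1654 → Jul 7, 1654: 25 days.
Total: 6234 days.

6234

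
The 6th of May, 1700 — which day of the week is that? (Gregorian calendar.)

Thursday

Doomsday rule: the anchor day for the 1700s is Sunday. For year 00: 0÷12 = 0 r 0, and 0÷4 = 0, so 0+0+0 = 0.
Sunday + 0 ≡ Sunday — that's 1700's doomsday.
In May the doomsday date is May 9.
May 6 is 3 days before May 9; 3 mod 7 = 3, so Sunday − 3 = Thursday.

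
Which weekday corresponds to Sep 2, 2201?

Wednesday

Doomsday rule: the anchor day for the 2200s is Friday. For year 01: 1÷12 = 0 r 1, and 1÷4 = 0, so 0+1+0 = 1.
Friday + 1 ≡ Saturday — that's 2201's doomsday.
In September the doomsday date is Sep 5.
Sep 2 is 3 days before Sep 5; 3 mod 7 = 3, so Saturday − 3 = Wednesday.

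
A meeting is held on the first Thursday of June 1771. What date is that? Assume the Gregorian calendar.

June 6, 1771

June 1, 1771 is a Saturday.
The first Thursday is therefore June 6 (5 days later).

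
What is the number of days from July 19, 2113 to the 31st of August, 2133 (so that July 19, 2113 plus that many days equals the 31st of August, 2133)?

Jul 19, 2113 → Jul 19, 2114: 365 days.
Jul 19, 2114 → Jul 19, 2115: 365 days.
Jul 19, 2115 → Jul 19, 2116: 366 days (Feb 29, 2116 is in that span).
Jul 19, 2116 → Jul 19, 2117: 365 days.
Jul 19, 2117 → Jul 19, 2118: 365 days.
Jul 19, 2118 → Jul 19, 2119: 365 days.
Jul 19, 2119 → Jul 19, 2120: 366 days (Feb 29, 2120 is in that span).
Jul 19, 2120 → Jul 19, 2121: 365 days.
Jul 19, 2121 → Jul 19, 2122: 365 days.
Jul 19, 2122 → Jul 19, 2123: 365 days.
Jul 19, 2123 → Jul 19, 2124: 366 days (Feb 29, 2124 is in that span).
Jul 19, 2124 → Jul 19, 2125: 365 days.
Jul 19, 2125 → Jul 19, 2126: 365 days.
Jul 19, 2126 → Jul 19, 2127: 365 days.
Jul 19, 2127 → Jul 19, 2128: 366 days (Feb 29, 2128 is in that span).
Jul 19, 2128 → Jul 19, 2129: 365 days.
Jul 19, 2129 → Jul 19, 2130: 365 days.
Jul 19, 2130 → Jul 19, 2131: 365 days.
Jul 19, 2131 → Jul 19, 2132: 366 days (Feb 29, 2132 is in that span).
Jul 19, 2132 → Jul 19, 2133: 365 days.
Jul 19, 2133 → Aug 19, 2133: 31 days (July has 31).
Aug 19, 2133 → Aug 31, 2133: 12 days.
Total: 7348 days.

7348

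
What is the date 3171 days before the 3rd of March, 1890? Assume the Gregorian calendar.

−365 (one year) → Mar 3, 1889 (2806 left).
−365 (one year) → Mar 3, 1888 (2441 left).
−366 (one year; includes Feb 29, 1888) → Mar 3, 1887 (2075 left).
−365 (one year) → Mar 3, 1886 (1710 left).
−365 (one year) → Mar 3, 1885 (1345 left).
−365 (one year) → Mar 3, 1884 (980 left).
−366 (one year; includes Feb 29, 1884) → Mar 3, 1883 (614 left).
−365 (one year) → Mar 3, 1882 (249 left).
−3 → Feb 28, 1882 (end of Feb, 28 days; 246 left).
−28 → Jan 31, 1882 (end of Jan, 31 days; 218 left).
−31 → Dec 31, 1881 (end of Dec, 31 days; 187 left).
−31 → Nov 30, 1881 (end of Nov, 30 days; 156 left).
−30 → Oct 31, 1881 (end of Oct, 31 days; 126 left).
−31 → Sep 30, 1881 (end of Sep, 30 days; 95 left).
−30 → Aug 31, 1881 (end of Aug, 31 days; 65 left).
−31 → Jul 31, 1881 (end of Jul, 31 days; 34 left).
−31 → Jun 30, 1881 (end of Jun, 30 days; 3 left).
−3 → Jun 27, 1881.

June 27, 1881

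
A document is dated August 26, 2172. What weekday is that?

Wednesday

Doomsday rule: the anchor day for the 2100s is Sunday. For year 72: 72÷12 = 6 r 0, and 0÷4 = 0, so 6+0+0 = 6.
Sunday + 6 ≡ Saturday — that's 2172's doomsday.
In August the doomsday date is Aug 8.
Aug 26 is 18 days after Aug 8; 18 mod 7 = 4, so Saturday + 4 = Wednesday.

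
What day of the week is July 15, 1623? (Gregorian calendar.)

Doomsday rule: the anchor day for the 1600s is Tuesday. For year 23: 23÷12 = 1 r 11, and 11÷4 = 2, so 1+11+2 = 14.
Tuesday + 14 ≡ Tuesday — that's 1623's doomsday.
In July the doomsday date is Jul 11.
Jul 15 is 4 days after Jul 11; 4 mod 7 = 4, so Tuesday + 4 = Saturday.

Saturday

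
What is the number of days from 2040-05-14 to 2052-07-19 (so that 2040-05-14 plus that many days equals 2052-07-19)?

May 14, 2040 → May 14, 2041: 365 days.
May 14, 2041 → May 14, 2042: 365 days.
May 14, 2042 → May 14, 2043: 365 days.
May 14, 2043 → May 14, 2044: 366 days (Feb 29, 2044 is in that span).
May 14, 2044 → May 14, 2045: 365 days.
May 14, 2045 → May 14, 2046: 365 days.
May 14, 2046 → May 14, 2047: 365 days.
May 14, 2047 → May 14, 2048: 366 days (Feb 29, 2048 is in that span).
May 14, 2048 → May 14, 2049: 365 days.
May 14, 2049 → May 14, 2050: 365 days.
May 14, 2050 → May 14, 2051: 365 days.
May 14, 2051 → May 14, 2052: 366 days (Feb 29, 2052 is in that span).
May 14, 2052 → Jun 14, 2052: 31 days (May has 31).
Jun 14, 2052 → Jul 14, 2052: 30 days (June has 30).
Jul 14, 2052 → Jul 19, 2052: 5 days.
Total: 4449 days.

4449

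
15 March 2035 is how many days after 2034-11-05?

Nov 5, 2034 → Dec 5, 2034: 30 days (November has 30).
Dec 5, 2034 → Jan 5, 2035: 31 days (December has 31).
Jan 5, 2035 → Feb 5, 2035: 31 days (January has 31).
Feb 5, 2035 → Mar 5, 2035: 28 days (February has 28).
Mar 5, 2035 → Mar 15, 2035: 10 days.
Total: 130 days.

130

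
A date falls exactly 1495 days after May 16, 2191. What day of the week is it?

May 16, 2191 is a Monday.
1495 mod 7 = 4, so 1495 days after a Monday is Monday + 4 = Friday.

Friday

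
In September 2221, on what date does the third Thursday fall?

September 20, 2221

September 1, 2221 is a Saturday.
The first Thursday is therefore September 6 (5 days later).
The third Thursday is 6 + 2×7 = September 20.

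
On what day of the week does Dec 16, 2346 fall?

Doomsday rule: the anchor day for the 2300s is Wednesday. For year 46: 46÷12 = 3 r 10, and 10÷4 = 2, so 3+10+2 = 15.
Wednesday + 15 ≡ Thursday — that's 2346's doomsday.
In December the doomsday date is Dec 12.
Dec 16 is 4 days after Dec 12; 4 mod 7 = 4, so Thursday + 4 = Monday.

Monday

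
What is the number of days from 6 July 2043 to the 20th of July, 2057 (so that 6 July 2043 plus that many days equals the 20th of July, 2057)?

5128

Jul 6, 2043 → Jul 6, 2044: 366 days (Feb 29, 2044 is in that span).
Jul 6, 2044 → Jul 6, 2045: 365 days.
Jul 6, 2045 → Jul 6, 2046: 365 days.
Jul 6, 2046 → Jul 6, 2047: 365 days.
Jul 6, 2047 → Jul 6, 2048: 366 days (Feb 29, 2048 is in that span).
Jul 6, 2048 → Jul 6, 2049: 365 days.
Jul 6, 2049 → Jul 6, 2050: 365 days.
Jul 6, 2050 → Jul 6, 2051: 365 days.
Jul 6, 2051 → Jul 6, 2052: 366 days (Feb 29, 2052 is in that span).
Jul 6, 2052 → Jul 6, 2053: 365 days.
Jul 6, 2053 → Jul 6, 2054: 365 days.
Jul 6, 2054 → Jul 6, 2055: 365 days.
Jul 6, 2055 → Jul 6, 2056: 366 days (Feb 29, 2056 is in that span).
Jul 6, 2056 → Aug 6, 2056: 31 days (July has 31).
Aug 6, 2056 → Sep 6, 2056: 31 days (August has 31).
Sep 6, 2056 → Oct 6, 2056: 30 days (September has 30).
Oct 6, 2056 → Nov 6, 2056: 31 days (October has 31).
Nov 6, 2056 → Dec 6, 2056: 30 days (November has 30).
Dec 6, 2056 → Jan 6, 2057: 31 days (December has 31).
Jan 6, 2057 → Feb 6, 2057: 31 days (January has 31).
Feb 6, 2057 → Mar 6, 2057: 28 days (February has 28).
Mar 6, 2057 → Apr 6, 2057: 31 days (March has 31).
Apr 6, 2057 → May 6, 2057: 30 days (April has 30).
May 6, 2057 → Jun 6, 2057: 31 days (May has 31).
Jun 6, 2057 → Jul 6, 2057: 30 days (June has 30).
Jul 6, 2057 → Jul 20, 2057: 14 days.
Total: 5128 days.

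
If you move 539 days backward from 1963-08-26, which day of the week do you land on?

Monday

Aug 26, 1963 is a Monday.
539 mod 7 = 0, so 539 days before a Monday is Monday − 0 = Monday.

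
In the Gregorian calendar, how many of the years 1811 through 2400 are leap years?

144

Multiples of 4 in [1811,2400]: 148.
Of those, multiples of 100: 6 (not leap unless ÷400).
Multiples of 400: 2.
Leap years = 148 − 6 + 2 = 144.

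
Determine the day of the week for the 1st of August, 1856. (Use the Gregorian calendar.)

Friday

January 1, 1856 is a Tuesday.
Jan 1, 1856 → Feb 1, 1856: 31 days (January has 31).
Feb 1, 1856 → Mar 1, 1856: 29 days (February has 29).
Mar 1, 1856 → Apr 1, 1856: 31 days (March has 31).
Apr 1, 1856 → May 1, 1856: 30 days (April has 30).
May 1, 1856 → Jun 1, 1856: 31 days (May has 31).
Jun 1, 1856 → Jul 1, 1856: 30 days (June has 30).
Jul 1, 1856 → Aug 1, 1856: 31 days.
Total: 213 days.
213 mod 7 = 3, so Tuesday + 3 = Friday.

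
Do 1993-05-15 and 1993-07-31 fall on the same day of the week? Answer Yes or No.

Yes

From May 15, 1993 to Jul 31, 1993 is 77 days.
77 mod 7 = 0, so they are the same weekday.
(May 15, 1993 is a Saturday; Jul 31, 1993 is a Saturday.)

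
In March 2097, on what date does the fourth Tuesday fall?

March 1, 2097 is a Friday.
The first Tuesday is therefore March 5 (4 days later).
The fourth Tuesday is 5 + 3×7 = March 26.

March 26, 2097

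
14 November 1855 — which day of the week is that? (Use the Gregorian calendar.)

Wednesday

Doomsday rule: the anchor day for the 1800s is Friday. For year 55: 55÷12 = 4 r 7, and 7÷4 = 1, so 4+7+1 = 12.
Friday + 12 ≡ Wednesday — that's 1855's doomsday.
In November the doomsday date is Nov 7.
Nov 14 is 7 days after Nov 7; 7 mod 7 = 0, so Wednesday + 0 = Wednesday.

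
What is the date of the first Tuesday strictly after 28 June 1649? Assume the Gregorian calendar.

June 29, 1649

Jun 28, 1649 is a Monday.
From Monday to the next Tuesday is 1 day.
Jun 28, 1649 + 1 = Jun 29, 1649.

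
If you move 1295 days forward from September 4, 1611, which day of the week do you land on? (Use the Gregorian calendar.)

Sunday

First find the weekday of Sep 4, 1611. Doomsday rule: the anchor day for the 1600s is Tuesday. For year 11: 11÷12 = 0 r 11, and 11÷4 = 2, so 0+11+2 = 13.
Tuesday + 13 ≡ Monday — that's 1611's doomsday.
In September the doomsday date is Sep 5.
Sep 4 is 1 day before Sep 5; 1 mod 7 = 1, so Monday − 1 = Sunday.
1295 mod 7 = 0, so 1295 days after a Sunday is Sunday + 0 = Sunday.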